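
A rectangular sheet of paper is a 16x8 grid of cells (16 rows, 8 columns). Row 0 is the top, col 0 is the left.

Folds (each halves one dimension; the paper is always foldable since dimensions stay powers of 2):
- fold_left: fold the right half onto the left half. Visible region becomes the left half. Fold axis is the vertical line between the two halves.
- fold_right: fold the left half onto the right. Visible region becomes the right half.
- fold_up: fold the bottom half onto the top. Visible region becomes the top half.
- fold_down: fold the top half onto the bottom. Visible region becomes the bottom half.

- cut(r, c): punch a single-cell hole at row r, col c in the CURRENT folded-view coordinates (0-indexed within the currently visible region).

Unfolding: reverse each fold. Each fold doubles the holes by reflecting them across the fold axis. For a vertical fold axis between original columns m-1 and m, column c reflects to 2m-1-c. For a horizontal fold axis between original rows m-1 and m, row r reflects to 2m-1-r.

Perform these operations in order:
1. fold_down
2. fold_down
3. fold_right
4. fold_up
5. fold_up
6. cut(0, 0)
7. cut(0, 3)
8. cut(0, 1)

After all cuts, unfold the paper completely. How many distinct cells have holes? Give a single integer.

Answer: 96

Derivation:
Op 1 fold_down: fold axis h@8; visible region now rows[8,16) x cols[0,8) = 8x8
Op 2 fold_down: fold axis h@12; visible region now rows[12,16) x cols[0,8) = 4x8
Op 3 fold_right: fold axis v@4; visible region now rows[12,16) x cols[4,8) = 4x4
Op 4 fold_up: fold axis h@14; visible region now rows[12,14) x cols[4,8) = 2x4
Op 5 fold_up: fold axis h@13; visible region now rows[12,13) x cols[4,8) = 1x4
Op 6 cut(0, 0): punch at orig (12,4); cuts so far [(12, 4)]; region rows[12,13) x cols[4,8) = 1x4
Op 7 cut(0, 3): punch at orig (12,7); cuts so far [(12, 4), (12, 7)]; region rows[12,13) x cols[4,8) = 1x4
Op 8 cut(0, 1): punch at orig (12,5); cuts so far [(12, 4), (12, 5), (12, 7)]; region rows[12,13) x cols[4,8) = 1x4
Unfold 1 (reflect across h@13): 6 holes -> [(12, 4), (12, 5), (12, 7), (13, 4), (13, 5), (13, 7)]
Unfold 2 (reflect across h@14): 12 holes -> [(12, 4), (12, 5), (12, 7), (13, 4), (13, 5), (13, 7), (14, 4), (14, 5), (14, 7), (15, 4), (15, 5), (15, 7)]
Unfold 3 (reflect across v@4): 24 holes -> [(12, 0), (12, 2), (12, 3), (12, 4), (12, 5), (12, 7), (13, 0), (13, 2), (13, 3), (13, 4), (13, 5), (13, 7), (14, 0), (14, 2), (14, 3), (14, 4), (14, 5), (14, 7), (15, 0), (15, 2), (15, 3), (15, 4), (15, 5), (15, 7)]
Unfold 4 (reflect across h@12): 48 holes -> [(8, 0), (8, 2), (8, 3), (8, 4), (8, 5), (8, 7), (9, 0), (9, 2), (9, 3), (9, 4), (9, 5), (9, 7), (10, 0), (10, 2), (10, 3), (10, 4), (10, 5), (10, 7), (11, 0), (11, 2), (11, 3), (11, 4), (11, 5), (11, 7), (12, 0), (12, 2), (12, 3), (12, 4), (12, 5), (12, 7), (13, 0), (13, 2), (13, 3), (13, 4), (13, 5), (13, 7), (14, 0), (14, 2), (14, 3), (14, 4), (14, 5), (14, 7), (15, 0), (15, 2), (15, 3), (15, 4), (15, 5), (15, 7)]
Unfold 5 (reflect across h@8): 96 holes -> [(0, 0), (0, 2), (0, 3), (0, 4), (0, 5), (0, 7), (1, 0), (1, 2), (1, 3), (1, 4), (1, 5), (1, 7), (2, 0), (2, 2), (2, 3), (2, 4), (2, 5), (2, 7), (3, 0), (3, 2), (3, 3), (3, 4), (3, 5), (3, 7), (4, 0), (4, 2), (4, 3), (4, 4), (4, 5), (4, 7), (5, 0), (5, 2), (5, 3), (5, 4), (5, 5), (5, 7), (6, 0), (6, 2), (6, 3), (6, 4), (6, 5), (6, 7), (7, 0), (7, 2), (7, 3), (7, 4), (7, 5), (7, 7), (8, 0), (8, 2), (8, 3), (8, 4), (8, 5), (8, 7), (9, 0), (9, 2), (9, 3), (9, 4), (9, 5), (9, 7), (10, 0), (10, 2), (10, 3), (10, 4), (10, 5), (10, 7), (11, 0), (11, 2), (11, 3), (11, 4), (11, 5), (11, 7), (12, 0), (12, 2), (12, 3), (12, 4), (12, 5), (12, 7), (13, 0), (13, 2), (13, 3), (13, 4), (13, 5), (13, 7), (14, 0), (14, 2), (14, 3), (14, 4), (14, 5), (14, 7), (15, 0), (15, 2), (15, 3), (15, 4), (15, 5), (15, 7)]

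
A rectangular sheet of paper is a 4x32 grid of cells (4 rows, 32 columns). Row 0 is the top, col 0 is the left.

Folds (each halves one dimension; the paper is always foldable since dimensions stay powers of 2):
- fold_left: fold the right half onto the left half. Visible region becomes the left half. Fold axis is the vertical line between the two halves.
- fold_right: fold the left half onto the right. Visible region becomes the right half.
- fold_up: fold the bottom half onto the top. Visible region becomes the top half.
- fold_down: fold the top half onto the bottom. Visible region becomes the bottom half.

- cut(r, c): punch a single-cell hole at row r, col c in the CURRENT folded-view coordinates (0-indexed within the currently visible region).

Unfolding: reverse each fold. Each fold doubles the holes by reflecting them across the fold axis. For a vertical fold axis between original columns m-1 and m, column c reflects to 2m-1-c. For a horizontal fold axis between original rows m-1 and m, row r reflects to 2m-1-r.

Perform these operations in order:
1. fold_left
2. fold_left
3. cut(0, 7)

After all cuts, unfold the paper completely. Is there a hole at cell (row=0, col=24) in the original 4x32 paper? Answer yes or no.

Op 1 fold_left: fold axis v@16; visible region now rows[0,4) x cols[0,16) = 4x16
Op 2 fold_left: fold axis v@8; visible region now rows[0,4) x cols[0,8) = 4x8
Op 3 cut(0, 7): punch at orig (0,7); cuts so far [(0, 7)]; region rows[0,4) x cols[0,8) = 4x8
Unfold 1 (reflect across v@8): 2 holes -> [(0, 7), (0, 8)]
Unfold 2 (reflect across v@16): 4 holes -> [(0, 7), (0, 8), (0, 23), (0, 24)]
Holes: [(0, 7), (0, 8), (0, 23), (0, 24)]

Answer: yes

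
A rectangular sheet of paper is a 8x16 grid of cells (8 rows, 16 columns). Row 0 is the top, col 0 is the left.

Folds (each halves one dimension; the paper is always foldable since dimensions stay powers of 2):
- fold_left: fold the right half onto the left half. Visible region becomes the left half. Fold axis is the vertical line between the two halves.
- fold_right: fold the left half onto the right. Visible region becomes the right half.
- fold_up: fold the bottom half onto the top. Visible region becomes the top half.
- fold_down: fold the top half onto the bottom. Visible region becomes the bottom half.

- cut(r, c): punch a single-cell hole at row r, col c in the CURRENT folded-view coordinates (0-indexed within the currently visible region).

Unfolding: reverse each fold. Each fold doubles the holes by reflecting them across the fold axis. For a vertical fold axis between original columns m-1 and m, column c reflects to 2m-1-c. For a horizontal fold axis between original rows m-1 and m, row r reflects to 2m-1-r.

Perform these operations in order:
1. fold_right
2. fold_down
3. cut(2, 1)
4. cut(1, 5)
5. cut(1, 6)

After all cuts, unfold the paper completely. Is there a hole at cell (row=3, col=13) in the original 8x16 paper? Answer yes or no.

Op 1 fold_right: fold axis v@8; visible region now rows[0,8) x cols[8,16) = 8x8
Op 2 fold_down: fold axis h@4; visible region now rows[4,8) x cols[8,16) = 4x8
Op 3 cut(2, 1): punch at orig (6,9); cuts so far [(6, 9)]; region rows[4,8) x cols[8,16) = 4x8
Op 4 cut(1, 5): punch at orig (5,13); cuts so far [(5, 13), (6, 9)]; region rows[4,8) x cols[8,16) = 4x8
Op 5 cut(1, 6): punch at orig (5,14); cuts so far [(5, 13), (5, 14), (6, 9)]; region rows[4,8) x cols[8,16) = 4x8
Unfold 1 (reflect across h@4): 6 holes -> [(1, 9), (2, 13), (2, 14), (5, 13), (5, 14), (6, 9)]
Unfold 2 (reflect across v@8): 12 holes -> [(1, 6), (1, 9), (2, 1), (2, 2), (2, 13), (2, 14), (5, 1), (5, 2), (5, 13), (5, 14), (6, 6), (6, 9)]
Holes: [(1, 6), (1, 9), (2, 1), (2, 2), (2, 13), (2, 14), (5, 1), (5, 2), (5, 13), (5, 14), (6, 6), (6, 9)]

Answer: no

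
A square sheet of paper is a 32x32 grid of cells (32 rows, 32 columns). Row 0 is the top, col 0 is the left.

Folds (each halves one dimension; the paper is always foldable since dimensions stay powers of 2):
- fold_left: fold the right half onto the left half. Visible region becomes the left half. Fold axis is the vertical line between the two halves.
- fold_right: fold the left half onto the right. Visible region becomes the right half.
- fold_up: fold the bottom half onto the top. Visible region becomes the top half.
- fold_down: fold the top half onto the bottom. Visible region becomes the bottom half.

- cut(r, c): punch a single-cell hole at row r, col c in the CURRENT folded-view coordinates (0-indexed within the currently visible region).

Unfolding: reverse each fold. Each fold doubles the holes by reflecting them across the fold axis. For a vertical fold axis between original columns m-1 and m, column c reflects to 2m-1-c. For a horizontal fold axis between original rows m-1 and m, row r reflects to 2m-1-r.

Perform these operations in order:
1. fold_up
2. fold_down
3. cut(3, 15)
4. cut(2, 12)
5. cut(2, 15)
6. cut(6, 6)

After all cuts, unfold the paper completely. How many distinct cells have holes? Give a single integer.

Answer: 16

Derivation:
Op 1 fold_up: fold axis h@16; visible region now rows[0,16) x cols[0,32) = 16x32
Op 2 fold_down: fold axis h@8; visible region now rows[8,16) x cols[0,32) = 8x32
Op 3 cut(3, 15): punch at orig (11,15); cuts so far [(11, 15)]; region rows[8,16) x cols[0,32) = 8x32
Op 4 cut(2, 12): punch at orig (10,12); cuts so far [(10, 12), (11, 15)]; region rows[8,16) x cols[0,32) = 8x32
Op 5 cut(2, 15): punch at orig (10,15); cuts so far [(10, 12), (10, 15), (11, 15)]; region rows[8,16) x cols[0,32) = 8x32
Op 6 cut(6, 6): punch at orig (14,6); cuts so far [(10, 12), (10, 15), (11, 15), (14, 6)]; region rows[8,16) x cols[0,32) = 8x32
Unfold 1 (reflect across h@8): 8 holes -> [(1, 6), (4, 15), (5, 12), (5, 15), (10, 12), (10, 15), (11, 15), (14, 6)]
Unfold 2 (reflect across h@16): 16 holes -> [(1, 6), (4, 15), (5, 12), (5, 15), (10, 12), (10, 15), (11, 15), (14, 6), (17, 6), (20, 15), (21, 12), (21, 15), (26, 12), (26, 15), (27, 15), (30, 6)]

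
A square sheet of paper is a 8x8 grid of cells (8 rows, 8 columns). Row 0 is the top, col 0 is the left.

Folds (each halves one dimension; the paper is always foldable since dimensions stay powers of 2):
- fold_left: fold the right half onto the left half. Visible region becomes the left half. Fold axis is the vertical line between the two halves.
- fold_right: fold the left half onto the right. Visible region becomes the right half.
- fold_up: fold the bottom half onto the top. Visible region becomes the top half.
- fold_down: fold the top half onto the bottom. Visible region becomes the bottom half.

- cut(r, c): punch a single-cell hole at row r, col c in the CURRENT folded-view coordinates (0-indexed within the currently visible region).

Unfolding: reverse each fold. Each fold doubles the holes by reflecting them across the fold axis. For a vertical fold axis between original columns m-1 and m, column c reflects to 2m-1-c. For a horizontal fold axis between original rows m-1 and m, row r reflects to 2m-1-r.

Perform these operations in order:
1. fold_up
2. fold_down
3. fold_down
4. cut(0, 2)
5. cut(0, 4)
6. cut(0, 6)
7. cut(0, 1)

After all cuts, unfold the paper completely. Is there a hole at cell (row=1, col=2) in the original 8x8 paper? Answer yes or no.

Op 1 fold_up: fold axis h@4; visible region now rows[0,4) x cols[0,8) = 4x8
Op 2 fold_down: fold axis h@2; visible region now rows[2,4) x cols[0,8) = 2x8
Op 3 fold_down: fold axis h@3; visible region now rows[3,4) x cols[0,8) = 1x8
Op 4 cut(0, 2): punch at orig (3,2); cuts so far [(3, 2)]; region rows[3,4) x cols[0,8) = 1x8
Op 5 cut(0, 4): punch at orig (3,4); cuts so far [(3, 2), (3, 4)]; region rows[3,4) x cols[0,8) = 1x8
Op 6 cut(0, 6): punch at orig (3,6); cuts so far [(3, 2), (3, 4), (3, 6)]; region rows[3,4) x cols[0,8) = 1x8
Op 7 cut(0, 1): punch at orig (3,1); cuts so far [(3, 1), (3, 2), (3, 4), (3, 6)]; region rows[3,4) x cols[0,8) = 1x8
Unfold 1 (reflect across h@3): 8 holes -> [(2, 1), (2, 2), (2, 4), (2, 6), (3, 1), (3, 2), (3, 4), (3, 6)]
Unfold 2 (reflect across h@2): 16 holes -> [(0, 1), (0, 2), (0, 4), (0, 6), (1, 1), (1, 2), (1, 4), (1, 6), (2, 1), (2, 2), (2, 4), (2, 6), (3, 1), (3, 2), (3, 4), (3, 6)]
Unfold 3 (reflect across h@4): 32 holes -> [(0, 1), (0, 2), (0, 4), (0, 6), (1, 1), (1, 2), (1, 4), (1, 6), (2, 1), (2, 2), (2, 4), (2, 6), (3, 1), (3, 2), (3, 4), (3, 6), (4, 1), (4, 2), (4, 4), (4, 6), (5, 1), (5, 2), (5, 4), (5, 6), (6, 1), (6, 2), (6, 4), (6, 6), (7, 1), (7, 2), (7, 4), (7, 6)]
Holes: [(0, 1), (0, 2), (0, 4), (0, 6), (1, 1), (1, 2), (1, 4), (1, 6), (2, 1), (2, 2), (2, 4), (2, 6), (3, 1), (3, 2), (3, 4), (3, 6), (4, 1), (4, 2), (4, 4), (4, 6), (5, 1), (5, 2), (5, 4), (5, 6), (6, 1), (6, 2), (6, 4), (6, 6), (7, 1), (7, 2), (7, 4), (7, 6)]

Answer: yes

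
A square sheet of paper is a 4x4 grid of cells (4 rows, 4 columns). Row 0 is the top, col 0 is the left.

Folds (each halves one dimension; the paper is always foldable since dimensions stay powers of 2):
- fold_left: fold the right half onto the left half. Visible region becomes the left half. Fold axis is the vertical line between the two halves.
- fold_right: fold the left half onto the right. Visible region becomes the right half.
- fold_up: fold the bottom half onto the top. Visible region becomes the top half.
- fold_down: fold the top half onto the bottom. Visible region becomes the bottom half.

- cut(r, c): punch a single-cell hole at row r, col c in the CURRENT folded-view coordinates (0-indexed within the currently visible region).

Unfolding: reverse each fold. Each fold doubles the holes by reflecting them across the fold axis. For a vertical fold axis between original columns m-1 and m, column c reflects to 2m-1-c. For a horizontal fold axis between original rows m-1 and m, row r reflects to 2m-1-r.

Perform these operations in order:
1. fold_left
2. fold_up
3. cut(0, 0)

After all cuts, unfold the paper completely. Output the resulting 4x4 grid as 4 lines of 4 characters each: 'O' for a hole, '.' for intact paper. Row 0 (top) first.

Op 1 fold_left: fold axis v@2; visible region now rows[0,4) x cols[0,2) = 4x2
Op 2 fold_up: fold axis h@2; visible region now rows[0,2) x cols[0,2) = 2x2
Op 3 cut(0, 0): punch at orig (0,0); cuts so far [(0, 0)]; region rows[0,2) x cols[0,2) = 2x2
Unfold 1 (reflect across h@2): 2 holes -> [(0, 0), (3, 0)]
Unfold 2 (reflect across v@2): 4 holes -> [(0, 0), (0, 3), (3, 0), (3, 3)]

Answer: O..O
....
....
O..O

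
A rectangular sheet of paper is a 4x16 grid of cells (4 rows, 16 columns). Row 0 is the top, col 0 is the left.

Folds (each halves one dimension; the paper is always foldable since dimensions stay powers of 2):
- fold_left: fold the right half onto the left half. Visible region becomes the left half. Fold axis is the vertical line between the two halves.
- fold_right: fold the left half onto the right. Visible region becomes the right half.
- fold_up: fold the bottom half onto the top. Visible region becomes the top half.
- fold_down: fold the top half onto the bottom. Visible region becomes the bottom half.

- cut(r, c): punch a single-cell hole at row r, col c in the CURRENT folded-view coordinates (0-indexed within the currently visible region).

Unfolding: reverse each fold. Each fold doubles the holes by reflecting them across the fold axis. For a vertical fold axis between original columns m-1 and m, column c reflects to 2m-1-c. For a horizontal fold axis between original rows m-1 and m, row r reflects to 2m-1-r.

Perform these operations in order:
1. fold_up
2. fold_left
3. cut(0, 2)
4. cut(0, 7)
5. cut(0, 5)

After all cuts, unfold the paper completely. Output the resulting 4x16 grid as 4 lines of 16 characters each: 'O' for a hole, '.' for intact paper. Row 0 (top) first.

Answer: ..O..O.OO.O..O..
................
................
..O..O.OO.O..O..

Derivation:
Op 1 fold_up: fold axis h@2; visible region now rows[0,2) x cols[0,16) = 2x16
Op 2 fold_left: fold axis v@8; visible region now rows[0,2) x cols[0,8) = 2x8
Op 3 cut(0, 2): punch at orig (0,2); cuts so far [(0, 2)]; region rows[0,2) x cols[0,8) = 2x8
Op 4 cut(0, 7): punch at orig (0,7); cuts so far [(0, 2), (0, 7)]; region rows[0,2) x cols[0,8) = 2x8
Op 5 cut(0, 5): punch at orig (0,5); cuts so far [(0, 2), (0, 5), (0, 7)]; region rows[0,2) x cols[0,8) = 2x8
Unfold 1 (reflect across v@8): 6 holes -> [(0, 2), (0, 5), (0, 7), (0, 8), (0, 10), (0, 13)]
Unfold 2 (reflect across h@2): 12 holes -> [(0, 2), (0, 5), (0, 7), (0, 8), (0, 10), (0, 13), (3, 2), (3, 5), (3, 7), (3, 8), (3, 10), (3, 13)]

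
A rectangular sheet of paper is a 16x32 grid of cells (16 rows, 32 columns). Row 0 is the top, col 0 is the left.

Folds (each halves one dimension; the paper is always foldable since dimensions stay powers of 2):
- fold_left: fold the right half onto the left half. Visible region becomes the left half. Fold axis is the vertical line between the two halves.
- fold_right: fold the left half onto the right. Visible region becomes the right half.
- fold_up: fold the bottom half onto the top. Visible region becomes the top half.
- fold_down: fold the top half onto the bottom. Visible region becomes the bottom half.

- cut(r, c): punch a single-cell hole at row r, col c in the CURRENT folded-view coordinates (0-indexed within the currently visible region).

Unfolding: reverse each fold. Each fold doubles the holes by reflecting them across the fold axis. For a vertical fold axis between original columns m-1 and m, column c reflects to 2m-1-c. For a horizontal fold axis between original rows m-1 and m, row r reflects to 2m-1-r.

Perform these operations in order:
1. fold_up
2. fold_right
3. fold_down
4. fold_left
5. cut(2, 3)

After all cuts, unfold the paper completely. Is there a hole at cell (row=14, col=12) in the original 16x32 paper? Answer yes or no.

Op 1 fold_up: fold axis h@8; visible region now rows[0,8) x cols[0,32) = 8x32
Op 2 fold_right: fold axis v@16; visible region now rows[0,8) x cols[16,32) = 8x16
Op 3 fold_down: fold axis h@4; visible region now rows[4,8) x cols[16,32) = 4x16
Op 4 fold_left: fold axis v@24; visible region now rows[4,8) x cols[16,24) = 4x8
Op 5 cut(2, 3): punch at orig (6,19); cuts so far [(6, 19)]; region rows[4,8) x cols[16,24) = 4x8
Unfold 1 (reflect across v@24): 2 holes -> [(6, 19), (6, 28)]
Unfold 2 (reflect across h@4): 4 holes -> [(1, 19), (1, 28), (6, 19), (6, 28)]
Unfold 3 (reflect across v@16): 8 holes -> [(1, 3), (1, 12), (1, 19), (1, 28), (6, 3), (6, 12), (6, 19), (6, 28)]
Unfold 4 (reflect across h@8): 16 holes -> [(1, 3), (1, 12), (1, 19), (1, 28), (6, 3), (6, 12), (6, 19), (6, 28), (9, 3), (9, 12), (9, 19), (9, 28), (14, 3), (14, 12), (14, 19), (14, 28)]
Holes: [(1, 3), (1, 12), (1, 19), (1, 28), (6, 3), (6, 12), (6, 19), (6, 28), (9, 3), (9, 12), (9, 19), (9, 28), (14, 3), (14, 12), (14, 19), (14, 28)]

Answer: yes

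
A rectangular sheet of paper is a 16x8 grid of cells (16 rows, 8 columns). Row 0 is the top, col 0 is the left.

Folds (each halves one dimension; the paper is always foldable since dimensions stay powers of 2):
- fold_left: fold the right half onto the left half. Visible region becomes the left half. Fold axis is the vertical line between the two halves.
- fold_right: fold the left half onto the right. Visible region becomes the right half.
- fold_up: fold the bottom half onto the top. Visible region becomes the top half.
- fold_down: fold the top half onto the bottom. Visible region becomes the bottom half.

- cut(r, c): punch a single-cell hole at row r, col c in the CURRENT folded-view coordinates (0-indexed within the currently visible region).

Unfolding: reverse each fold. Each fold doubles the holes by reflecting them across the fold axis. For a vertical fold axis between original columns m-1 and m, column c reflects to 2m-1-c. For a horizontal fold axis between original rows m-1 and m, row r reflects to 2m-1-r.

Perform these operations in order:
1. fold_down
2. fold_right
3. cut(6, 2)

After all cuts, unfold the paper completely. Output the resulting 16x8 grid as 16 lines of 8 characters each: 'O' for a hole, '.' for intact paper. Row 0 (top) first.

Answer: ........
.O....O.
........
........
........
........
........
........
........
........
........
........
........
........
.O....O.
........

Derivation:
Op 1 fold_down: fold axis h@8; visible region now rows[8,16) x cols[0,8) = 8x8
Op 2 fold_right: fold axis v@4; visible region now rows[8,16) x cols[4,8) = 8x4
Op 3 cut(6, 2): punch at orig (14,6); cuts so far [(14, 6)]; region rows[8,16) x cols[4,8) = 8x4
Unfold 1 (reflect across v@4): 2 holes -> [(14, 1), (14, 6)]
Unfold 2 (reflect across h@8): 4 holes -> [(1, 1), (1, 6), (14, 1), (14, 6)]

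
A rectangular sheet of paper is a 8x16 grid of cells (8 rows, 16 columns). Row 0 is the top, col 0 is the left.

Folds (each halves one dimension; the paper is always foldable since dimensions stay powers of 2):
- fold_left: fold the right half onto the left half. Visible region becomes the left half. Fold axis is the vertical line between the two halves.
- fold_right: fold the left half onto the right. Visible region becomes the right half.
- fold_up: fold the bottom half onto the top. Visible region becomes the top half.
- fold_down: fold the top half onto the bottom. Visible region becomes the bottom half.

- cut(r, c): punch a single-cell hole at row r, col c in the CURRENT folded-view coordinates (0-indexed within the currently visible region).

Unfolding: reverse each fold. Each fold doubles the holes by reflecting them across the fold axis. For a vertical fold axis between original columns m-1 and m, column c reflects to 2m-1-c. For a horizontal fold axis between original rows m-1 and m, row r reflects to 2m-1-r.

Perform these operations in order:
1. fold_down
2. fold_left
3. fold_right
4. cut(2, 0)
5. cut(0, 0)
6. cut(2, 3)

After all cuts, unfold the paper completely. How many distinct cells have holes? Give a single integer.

Answer: 24

Derivation:
Op 1 fold_down: fold axis h@4; visible region now rows[4,8) x cols[0,16) = 4x16
Op 2 fold_left: fold axis v@8; visible region now rows[4,8) x cols[0,8) = 4x8
Op 3 fold_right: fold axis v@4; visible region now rows[4,8) x cols[4,8) = 4x4
Op 4 cut(2, 0): punch at orig (6,4); cuts so far [(6, 4)]; region rows[4,8) x cols[4,8) = 4x4
Op 5 cut(0, 0): punch at orig (4,4); cuts so far [(4, 4), (6, 4)]; region rows[4,8) x cols[4,8) = 4x4
Op 6 cut(2, 3): punch at orig (6,7); cuts so far [(4, 4), (6, 4), (6, 7)]; region rows[4,8) x cols[4,8) = 4x4
Unfold 1 (reflect across v@4): 6 holes -> [(4, 3), (4, 4), (6, 0), (6, 3), (6, 4), (6, 7)]
Unfold 2 (reflect across v@8): 12 holes -> [(4, 3), (4, 4), (4, 11), (4, 12), (6, 0), (6, 3), (6, 4), (6, 7), (6, 8), (6, 11), (6, 12), (6, 15)]
Unfold 3 (reflect across h@4): 24 holes -> [(1, 0), (1, 3), (1, 4), (1, 7), (1, 8), (1, 11), (1, 12), (1, 15), (3, 3), (3, 4), (3, 11), (3, 12), (4, 3), (4, 4), (4, 11), (4, 12), (6, 0), (6, 3), (6, 4), (6, 7), (6, 8), (6, 11), (6, 12), (6, 15)]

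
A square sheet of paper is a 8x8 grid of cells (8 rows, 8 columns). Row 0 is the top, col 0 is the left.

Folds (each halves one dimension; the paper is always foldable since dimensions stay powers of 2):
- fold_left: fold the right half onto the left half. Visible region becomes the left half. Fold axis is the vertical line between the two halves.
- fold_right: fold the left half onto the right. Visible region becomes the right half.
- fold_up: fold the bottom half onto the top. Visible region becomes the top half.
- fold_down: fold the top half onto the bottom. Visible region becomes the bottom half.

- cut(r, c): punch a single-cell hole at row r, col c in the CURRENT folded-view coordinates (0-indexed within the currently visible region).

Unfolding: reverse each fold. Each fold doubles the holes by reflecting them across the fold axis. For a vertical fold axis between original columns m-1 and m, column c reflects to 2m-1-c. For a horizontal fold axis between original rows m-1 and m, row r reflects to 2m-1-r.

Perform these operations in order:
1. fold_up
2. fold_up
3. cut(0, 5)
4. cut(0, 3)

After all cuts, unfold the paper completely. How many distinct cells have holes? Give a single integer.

Op 1 fold_up: fold axis h@4; visible region now rows[0,4) x cols[0,8) = 4x8
Op 2 fold_up: fold axis h@2; visible region now rows[0,2) x cols[0,8) = 2x8
Op 3 cut(0, 5): punch at orig (0,5); cuts so far [(0, 5)]; region rows[0,2) x cols[0,8) = 2x8
Op 4 cut(0, 3): punch at orig (0,3); cuts so far [(0, 3), (0, 5)]; region rows[0,2) x cols[0,8) = 2x8
Unfold 1 (reflect across h@2): 4 holes -> [(0, 3), (0, 5), (3, 3), (3, 5)]
Unfold 2 (reflect across h@4): 8 holes -> [(0, 3), (0, 5), (3, 3), (3, 5), (4, 3), (4, 5), (7, 3), (7, 5)]

Answer: 8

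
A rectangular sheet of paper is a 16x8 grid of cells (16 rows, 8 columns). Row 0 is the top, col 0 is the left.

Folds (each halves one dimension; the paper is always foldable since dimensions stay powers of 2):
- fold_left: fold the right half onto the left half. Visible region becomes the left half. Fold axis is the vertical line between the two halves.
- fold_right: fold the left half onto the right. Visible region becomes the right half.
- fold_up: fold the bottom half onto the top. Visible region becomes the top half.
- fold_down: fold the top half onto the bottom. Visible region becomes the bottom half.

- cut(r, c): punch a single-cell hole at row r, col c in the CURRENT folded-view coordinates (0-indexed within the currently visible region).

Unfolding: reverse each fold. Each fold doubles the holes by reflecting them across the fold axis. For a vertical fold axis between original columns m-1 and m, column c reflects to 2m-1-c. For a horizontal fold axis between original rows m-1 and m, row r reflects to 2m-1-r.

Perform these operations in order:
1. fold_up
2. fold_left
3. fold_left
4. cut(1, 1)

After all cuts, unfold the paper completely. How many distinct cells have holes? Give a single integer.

Answer: 8

Derivation:
Op 1 fold_up: fold axis h@8; visible region now rows[0,8) x cols[0,8) = 8x8
Op 2 fold_left: fold axis v@4; visible region now rows[0,8) x cols[0,4) = 8x4
Op 3 fold_left: fold axis v@2; visible region now rows[0,8) x cols[0,2) = 8x2
Op 4 cut(1, 1): punch at orig (1,1); cuts so far [(1, 1)]; region rows[0,8) x cols[0,2) = 8x2
Unfold 1 (reflect across v@2): 2 holes -> [(1, 1), (1, 2)]
Unfold 2 (reflect across v@4): 4 holes -> [(1, 1), (1, 2), (1, 5), (1, 6)]
Unfold 3 (reflect across h@8): 8 holes -> [(1, 1), (1, 2), (1, 5), (1, 6), (14, 1), (14, 2), (14, 5), (14, 6)]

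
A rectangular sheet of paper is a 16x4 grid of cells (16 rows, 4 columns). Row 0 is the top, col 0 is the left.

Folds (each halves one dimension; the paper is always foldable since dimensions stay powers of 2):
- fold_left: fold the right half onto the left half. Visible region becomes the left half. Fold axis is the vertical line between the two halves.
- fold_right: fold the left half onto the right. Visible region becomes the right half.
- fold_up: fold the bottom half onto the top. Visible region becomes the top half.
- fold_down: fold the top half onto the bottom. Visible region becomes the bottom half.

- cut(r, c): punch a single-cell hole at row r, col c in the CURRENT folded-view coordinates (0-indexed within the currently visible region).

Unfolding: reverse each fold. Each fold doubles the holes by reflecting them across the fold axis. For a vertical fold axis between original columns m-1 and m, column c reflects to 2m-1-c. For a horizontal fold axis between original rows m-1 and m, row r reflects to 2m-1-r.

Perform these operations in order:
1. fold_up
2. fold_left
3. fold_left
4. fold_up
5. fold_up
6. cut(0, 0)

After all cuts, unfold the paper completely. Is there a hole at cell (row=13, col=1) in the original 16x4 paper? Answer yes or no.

Answer: no

Derivation:
Op 1 fold_up: fold axis h@8; visible region now rows[0,8) x cols[0,4) = 8x4
Op 2 fold_left: fold axis v@2; visible region now rows[0,8) x cols[0,2) = 8x2
Op 3 fold_left: fold axis v@1; visible region now rows[0,8) x cols[0,1) = 8x1
Op 4 fold_up: fold axis h@4; visible region now rows[0,4) x cols[0,1) = 4x1
Op 5 fold_up: fold axis h@2; visible region now rows[0,2) x cols[0,1) = 2x1
Op 6 cut(0, 0): punch at orig (0,0); cuts so far [(0, 0)]; region rows[0,2) x cols[0,1) = 2x1
Unfold 1 (reflect across h@2): 2 holes -> [(0, 0), (3, 0)]
Unfold 2 (reflect across h@4): 4 holes -> [(0, 0), (3, 0), (4, 0), (7, 0)]
Unfold 3 (reflect across v@1): 8 holes -> [(0, 0), (0, 1), (3, 0), (3, 1), (4, 0), (4, 1), (7, 0), (7, 1)]
Unfold 4 (reflect across v@2): 16 holes -> [(0, 0), (0, 1), (0, 2), (0, 3), (3, 0), (3, 1), (3, 2), (3, 3), (4, 0), (4, 1), (4, 2), (4, 3), (7, 0), (7, 1), (7, 2), (7, 3)]
Unfold 5 (reflect across h@8): 32 holes -> [(0, 0), (0, 1), (0, 2), (0, 3), (3, 0), (3, 1), (3, 2), (3, 3), (4, 0), (4, 1), (4, 2), (4, 3), (7, 0), (7, 1), (7, 2), (7, 3), (8, 0), (8, 1), (8, 2), (8, 3), (11, 0), (11, 1), (11, 2), (11, 3), (12, 0), (12, 1), (12, 2), (12, 3), (15, 0), (15, 1), (15, 2), (15, 3)]
Holes: [(0, 0), (0, 1), (0, 2), (0, 3), (3, 0), (3, 1), (3, 2), (3, 3), (4, 0), (4, 1), (4, 2), (4, 3), (7, 0), (7, 1), (7, 2), (7, 3), (8, 0), (8, 1), (8, 2), (8, 3), (11, 0), (11, 1), (11, 2), (11, 3), (12, 0), (12, 1), (12, 2), (12, 3), (15, 0), (15, 1), (15, 2), (15, 3)]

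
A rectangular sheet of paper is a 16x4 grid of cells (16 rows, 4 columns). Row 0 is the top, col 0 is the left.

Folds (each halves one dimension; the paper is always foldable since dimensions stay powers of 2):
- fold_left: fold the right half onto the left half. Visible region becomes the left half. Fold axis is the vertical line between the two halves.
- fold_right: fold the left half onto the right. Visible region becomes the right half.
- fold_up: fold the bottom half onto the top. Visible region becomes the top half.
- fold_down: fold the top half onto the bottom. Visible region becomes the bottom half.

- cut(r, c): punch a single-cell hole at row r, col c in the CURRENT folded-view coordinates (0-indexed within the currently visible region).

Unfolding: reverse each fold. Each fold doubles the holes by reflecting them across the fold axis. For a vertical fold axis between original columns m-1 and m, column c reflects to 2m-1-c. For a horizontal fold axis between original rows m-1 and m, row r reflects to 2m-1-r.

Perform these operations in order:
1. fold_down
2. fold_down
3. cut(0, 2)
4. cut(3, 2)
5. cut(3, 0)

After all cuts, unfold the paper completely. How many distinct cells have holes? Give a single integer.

Op 1 fold_down: fold axis h@8; visible region now rows[8,16) x cols[0,4) = 8x4
Op 2 fold_down: fold axis h@12; visible region now rows[12,16) x cols[0,4) = 4x4
Op 3 cut(0, 2): punch at orig (12,2); cuts so far [(12, 2)]; region rows[12,16) x cols[0,4) = 4x4
Op 4 cut(3, 2): punch at orig (15,2); cuts so far [(12, 2), (15, 2)]; region rows[12,16) x cols[0,4) = 4x4
Op 5 cut(3, 0): punch at orig (15,0); cuts so far [(12, 2), (15, 0), (15, 2)]; region rows[12,16) x cols[0,4) = 4x4
Unfold 1 (reflect across h@12): 6 holes -> [(8, 0), (8, 2), (11, 2), (12, 2), (15, 0), (15, 2)]
Unfold 2 (reflect across h@8): 12 holes -> [(0, 0), (0, 2), (3, 2), (4, 2), (7, 0), (7, 2), (8, 0), (8, 2), (11, 2), (12, 2), (15, 0), (15, 2)]

Answer: 12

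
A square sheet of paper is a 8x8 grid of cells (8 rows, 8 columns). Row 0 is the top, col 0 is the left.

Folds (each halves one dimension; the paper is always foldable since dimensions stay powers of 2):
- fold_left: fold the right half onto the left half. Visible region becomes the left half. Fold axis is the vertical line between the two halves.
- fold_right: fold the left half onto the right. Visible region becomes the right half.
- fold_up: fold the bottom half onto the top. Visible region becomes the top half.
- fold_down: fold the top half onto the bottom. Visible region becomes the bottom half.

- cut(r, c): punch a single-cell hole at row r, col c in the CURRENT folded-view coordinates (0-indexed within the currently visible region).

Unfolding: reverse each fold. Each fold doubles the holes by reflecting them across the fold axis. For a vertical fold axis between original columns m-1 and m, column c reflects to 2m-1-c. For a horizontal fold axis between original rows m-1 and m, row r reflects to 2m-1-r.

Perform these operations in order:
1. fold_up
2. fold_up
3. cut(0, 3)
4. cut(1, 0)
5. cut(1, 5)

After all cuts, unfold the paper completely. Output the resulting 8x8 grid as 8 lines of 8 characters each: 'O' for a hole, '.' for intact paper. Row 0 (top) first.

Answer: ...O....
O....O..
O....O..
...O....
...O....
O....O..
O....O..
...O....

Derivation:
Op 1 fold_up: fold axis h@4; visible region now rows[0,4) x cols[0,8) = 4x8
Op 2 fold_up: fold axis h@2; visible region now rows[0,2) x cols[0,8) = 2x8
Op 3 cut(0, 3): punch at orig (0,3); cuts so far [(0, 3)]; region rows[0,2) x cols[0,8) = 2x8
Op 4 cut(1, 0): punch at orig (1,0); cuts so far [(0, 3), (1, 0)]; region rows[0,2) x cols[0,8) = 2x8
Op 5 cut(1, 5): punch at orig (1,5); cuts so far [(0, 3), (1, 0), (1, 5)]; region rows[0,2) x cols[0,8) = 2x8
Unfold 1 (reflect across h@2): 6 holes -> [(0, 3), (1, 0), (1, 5), (2, 0), (2, 5), (3, 3)]
Unfold 2 (reflect across h@4): 12 holes -> [(0, 3), (1, 0), (1, 5), (2, 0), (2, 5), (3, 3), (4, 3), (5, 0), (5, 5), (6, 0), (6, 5), (7, 3)]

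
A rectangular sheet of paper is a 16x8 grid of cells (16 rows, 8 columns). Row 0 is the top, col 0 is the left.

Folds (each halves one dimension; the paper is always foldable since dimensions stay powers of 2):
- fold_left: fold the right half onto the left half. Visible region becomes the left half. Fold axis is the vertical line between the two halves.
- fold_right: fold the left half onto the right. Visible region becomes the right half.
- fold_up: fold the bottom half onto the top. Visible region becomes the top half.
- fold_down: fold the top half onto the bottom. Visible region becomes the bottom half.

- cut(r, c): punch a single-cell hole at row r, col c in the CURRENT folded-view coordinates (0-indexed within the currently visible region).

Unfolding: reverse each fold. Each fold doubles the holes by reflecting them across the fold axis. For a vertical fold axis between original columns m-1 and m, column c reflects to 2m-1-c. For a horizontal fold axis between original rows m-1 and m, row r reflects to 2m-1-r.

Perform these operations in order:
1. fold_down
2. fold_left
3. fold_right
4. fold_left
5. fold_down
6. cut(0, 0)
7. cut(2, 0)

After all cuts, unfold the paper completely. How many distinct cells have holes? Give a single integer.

Answer: 64

Derivation:
Op 1 fold_down: fold axis h@8; visible region now rows[8,16) x cols[0,8) = 8x8
Op 2 fold_left: fold axis v@4; visible region now rows[8,16) x cols[0,4) = 8x4
Op 3 fold_right: fold axis v@2; visible region now rows[8,16) x cols[2,4) = 8x2
Op 4 fold_left: fold axis v@3; visible region now rows[8,16) x cols[2,3) = 8x1
Op 5 fold_down: fold axis h@12; visible region now rows[12,16) x cols[2,3) = 4x1
Op 6 cut(0, 0): punch at orig (12,2); cuts so far [(12, 2)]; region rows[12,16) x cols[2,3) = 4x1
Op 7 cut(2, 0): punch at orig (14,2); cuts so far [(12, 2), (14, 2)]; region rows[12,16) x cols[2,3) = 4x1
Unfold 1 (reflect across h@12): 4 holes -> [(9, 2), (11, 2), (12, 2), (14, 2)]
Unfold 2 (reflect across v@3): 8 holes -> [(9, 2), (9, 3), (11, 2), (11, 3), (12, 2), (12, 3), (14, 2), (14, 3)]
Unfold 3 (reflect across v@2): 16 holes -> [(9, 0), (9, 1), (9, 2), (9, 3), (11, 0), (11, 1), (11, 2), (11, 3), (12, 0), (12, 1), (12, 2), (12, 3), (14, 0), (14, 1), (14, 2), (14, 3)]
Unfold 4 (reflect across v@4): 32 holes -> [(9, 0), (9, 1), (9, 2), (9, 3), (9, 4), (9, 5), (9, 6), (9, 7), (11, 0), (11, 1), (11, 2), (11, 3), (11, 4), (11, 5), (11, 6), (11, 7), (12, 0), (12, 1), (12, 2), (12, 3), (12, 4), (12, 5), (12, 6), (12, 7), (14, 0), (14, 1), (14, 2), (14, 3), (14, 4), (14, 5), (14, 6), (14, 7)]
Unfold 5 (reflect across h@8): 64 holes -> [(1, 0), (1, 1), (1, 2), (1, 3), (1, 4), (1, 5), (1, 6), (1, 7), (3, 0), (3, 1), (3, 2), (3, 3), (3, 4), (3, 5), (3, 6), (3, 7), (4, 0), (4, 1), (4, 2), (4, 3), (4, 4), (4, 5), (4, 6), (4, 7), (6, 0), (6, 1), (6, 2), (6, 3), (6, 4), (6, 5), (6, 6), (6, 7), (9, 0), (9, 1), (9, 2), (9, 3), (9, 4), (9, 5), (9, 6), (9, 7), (11, 0), (11, 1), (11, 2), (11, 3), (11, 4), (11, 5), (11, 6), (11, 7), (12, 0), (12, 1), (12, 2), (12, 3), (12, 4), (12, 5), (12, 6), (12, 7), (14, 0), (14, 1), (14, 2), (14, 3), (14, 4), (14, 5), (14, 6), (14, 7)]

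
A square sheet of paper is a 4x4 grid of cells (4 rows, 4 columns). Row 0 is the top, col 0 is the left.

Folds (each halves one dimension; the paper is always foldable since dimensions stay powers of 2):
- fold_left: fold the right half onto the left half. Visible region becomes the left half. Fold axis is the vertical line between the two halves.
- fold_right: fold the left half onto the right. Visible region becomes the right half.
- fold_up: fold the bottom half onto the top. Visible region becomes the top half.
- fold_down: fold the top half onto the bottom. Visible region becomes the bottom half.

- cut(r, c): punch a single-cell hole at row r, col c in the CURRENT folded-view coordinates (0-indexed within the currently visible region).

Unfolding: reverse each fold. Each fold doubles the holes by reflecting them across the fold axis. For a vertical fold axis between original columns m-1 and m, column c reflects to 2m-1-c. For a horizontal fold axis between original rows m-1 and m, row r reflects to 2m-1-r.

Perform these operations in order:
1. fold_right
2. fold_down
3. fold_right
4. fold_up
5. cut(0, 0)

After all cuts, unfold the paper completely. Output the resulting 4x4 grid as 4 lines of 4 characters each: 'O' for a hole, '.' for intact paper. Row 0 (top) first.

Answer: OOOO
OOOO
OOOO
OOOO

Derivation:
Op 1 fold_right: fold axis v@2; visible region now rows[0,4) x cols[2,4) = 4x2
Op 2 fold_down: fold axis h@2; visible region now rows[2,4) x cols[2,4) = 2x2
Op 3 fold_right: fold axis v@3; visible region now rows[2,4) x cols[3,4) = 2x1
Op 4 fold_up: fold axis h@3; visible region now rows[2,3) x cols[3,4) = 1x1
Op 5 cut(0, 0): punch at orig (2,3); cuts so far [(2, 3)]; region rows[2,3) x cols[3,4) = 1x1
Unfold 1 (reflect across h@3): 2 holes -> [(2, 3), (3, 3)]
Unfold 2 (reflect across v@3): 4 holes -> [(2, 2), (2, 3), (3, 2), (3, 3)]
Unfold 3 (reflect across h@2): 8 holes -> [(0, 2), (0, 3), (1, 2), (1, 3), (2, 2), (2, 3), (3, 2), (3, 3)]
Unfold 4 (reflect across v@2): 16 holes -> [(0, 0), (0, 1), (0, 2), (0, 3), (1, 0), (1, 1), (1, 2), (1, 3), (2, 0), (2, 1), (2, 2), (2, 3), (3, 0), (3, 1), (3, 2), (3, 3)]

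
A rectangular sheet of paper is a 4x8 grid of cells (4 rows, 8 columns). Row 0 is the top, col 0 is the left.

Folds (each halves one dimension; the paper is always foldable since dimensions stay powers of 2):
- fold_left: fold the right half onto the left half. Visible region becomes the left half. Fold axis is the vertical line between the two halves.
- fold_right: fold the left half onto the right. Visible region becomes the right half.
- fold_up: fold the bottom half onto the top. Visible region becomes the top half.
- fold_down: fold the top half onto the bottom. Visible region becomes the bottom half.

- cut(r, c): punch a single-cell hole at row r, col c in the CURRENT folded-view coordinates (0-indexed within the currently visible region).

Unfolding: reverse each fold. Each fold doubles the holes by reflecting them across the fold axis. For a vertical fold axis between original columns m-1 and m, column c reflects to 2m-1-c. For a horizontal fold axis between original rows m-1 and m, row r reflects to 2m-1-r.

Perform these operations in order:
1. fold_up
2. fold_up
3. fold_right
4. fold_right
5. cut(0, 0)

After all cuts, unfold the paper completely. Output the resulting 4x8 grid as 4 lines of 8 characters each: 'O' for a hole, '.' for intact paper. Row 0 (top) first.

Answer: .OO..OO.
.OO..OO.
.OO..OO.
.OO..OO.

Derivation:
Op 1 fold_up: fold axis h@2; visible region now rows[0,2) x cols[0,8) = 2x8
Op 2 fold_up: fold axis h@1; visible region now rows[0,1) x cols[0,8) = 1x8
Op 3 fold_right: fold axis v@4; visible region now rows[0,1) x cols[4,8) = 1x4
Op 4 fold_right: fold axis v@6; visible region now rows[0,1) x cols[6,8) = 1x2
Op 5 cut(0, 0): punch at orig (0,6); cuts so far [(0, 6)]; region rows[0,1) x cols[6,8) = 1x2
Unfold 1 (reflect across v@6): 2 holes -> [(0, 5), (0, 6)]
Unfold 2 (reflect across v@4): 4 holes -> [(0, 1), (0, 2), (0, 5), (0, 6)]
Unfold 3 (reflect across h@1): 8 holes -> [(0, 1), (0, 2), (0, 5), (0, 6), (1, 1), (1, 2), (1, 5), (1, 6)]
Unfold 4 (reflect across h@2): 16 holes -> [(0, 1), (0, 2), (0, 5), (0, 6), (1, 1), (1, 2), (1, 5), (1, 6), (2, 1), (2, 2), (2, 5), (2, 6), (3, 1), (3, 2), (3, 5), (3, 6)]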